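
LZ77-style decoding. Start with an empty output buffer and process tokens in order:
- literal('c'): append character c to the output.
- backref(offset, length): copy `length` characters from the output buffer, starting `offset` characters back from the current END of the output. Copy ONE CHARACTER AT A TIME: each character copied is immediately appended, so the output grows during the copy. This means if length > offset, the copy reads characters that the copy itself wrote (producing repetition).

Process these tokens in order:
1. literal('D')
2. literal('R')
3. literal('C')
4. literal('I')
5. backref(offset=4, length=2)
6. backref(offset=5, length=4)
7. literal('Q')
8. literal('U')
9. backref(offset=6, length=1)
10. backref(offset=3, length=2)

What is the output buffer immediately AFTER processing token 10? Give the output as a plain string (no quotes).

Token 1: literal('D'). Output: "D"
Token 2: literal('R'). Output: "DR"
Token 3: literal('C'). Output: "DRC"
Token 4: literal('I'). Output: "DRCI"
Token 5: backref(off=4, len=2). Copied 'DR' from pos 0. Output: "DRCIDR"
Token 6: backref(off=5, len=4). Copied 'RCID' from pos 1. Output: "DRCIDRRCID"
Token 7: literal('Q'). Output: "DRCIDRRCIDQ"
Token 8: literal('U'). Output: "DRCIDRRCIDQU"
Token 9: backref(off=6, len=1). Copied 'R' from pos 6. Output: "DRCIDRRCIDQUR"
Token 10: backref(off=3, len=2). Copied 'QU' from pos 10. Output: "DRCIDRRCIDQURQU"

Answer: DRCIDRRCIDQURQU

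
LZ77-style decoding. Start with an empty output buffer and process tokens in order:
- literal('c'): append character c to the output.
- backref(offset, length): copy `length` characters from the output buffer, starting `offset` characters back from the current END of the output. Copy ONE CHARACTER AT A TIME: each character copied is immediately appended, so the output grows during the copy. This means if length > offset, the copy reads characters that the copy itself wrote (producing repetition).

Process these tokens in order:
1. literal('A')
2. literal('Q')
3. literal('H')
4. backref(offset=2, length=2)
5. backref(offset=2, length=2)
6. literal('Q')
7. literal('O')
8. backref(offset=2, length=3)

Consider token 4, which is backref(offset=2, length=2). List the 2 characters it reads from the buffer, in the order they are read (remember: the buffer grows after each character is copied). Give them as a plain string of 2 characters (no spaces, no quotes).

Answer: QH

Derivation:
Token 1: literal('A'). Output: "A"
Token 2: literal('Q'). Output: "AQ"
Token 3: literal('H'). Output: "AQH"
Token 4: backref(off=2, len=2). Buffer before: "AQH" (len 3)
  byte 1: read out[1]='Q', append. Buffer now: "AQHQ"
  byte 2: read out[2]='H', append. Buffer now: "AQHQH"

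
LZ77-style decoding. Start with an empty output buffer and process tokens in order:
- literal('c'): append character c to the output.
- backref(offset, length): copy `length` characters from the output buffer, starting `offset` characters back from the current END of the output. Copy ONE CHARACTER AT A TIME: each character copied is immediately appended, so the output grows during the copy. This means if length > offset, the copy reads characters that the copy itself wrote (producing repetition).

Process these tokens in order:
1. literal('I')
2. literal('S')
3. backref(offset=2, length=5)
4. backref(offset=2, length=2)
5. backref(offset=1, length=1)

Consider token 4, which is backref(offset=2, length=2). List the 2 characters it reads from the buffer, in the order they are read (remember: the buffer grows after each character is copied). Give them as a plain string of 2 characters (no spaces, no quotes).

Answer: SI

Derivation:
Token 1: literal('I'). Output: "I"
Token 2: literal('S'). Output: "IS"
Token 3: backref(off=2, len=5) (overlapping!). Copied 'ISISI' from pos 0. Output: "ISISISI"
Token 4: backref(off=2, len=2). Buffer before: "ISISISI" (len 7)
  byte 1: read out[5]='S', append. Buffer now: "ISISISIS"
  byte 2: read out[6]='I', append. Buffer now: "ISISISISI"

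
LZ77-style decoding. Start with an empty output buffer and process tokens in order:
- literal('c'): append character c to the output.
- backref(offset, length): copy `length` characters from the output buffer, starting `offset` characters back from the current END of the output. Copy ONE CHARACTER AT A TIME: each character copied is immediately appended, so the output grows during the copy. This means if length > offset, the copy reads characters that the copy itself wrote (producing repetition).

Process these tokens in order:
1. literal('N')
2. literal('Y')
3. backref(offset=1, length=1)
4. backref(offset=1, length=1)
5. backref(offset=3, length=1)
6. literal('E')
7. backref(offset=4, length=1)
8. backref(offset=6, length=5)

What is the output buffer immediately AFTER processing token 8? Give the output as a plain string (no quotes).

Answer: NYYYYEYYYYYE

Derivation:
Token 1: literal('N'). Output: "N"
Token 2: literal('Y'). Output: "NY"
Token 3: backref(off=1, len=1). Copied 'Y' from pos 1. Output: "NYY"
Token 4: backref(off=1, len=1). Copied 'Y' from pos 2. Output: "NYYY"
Token 5: backref(off=3, len=1). Copied 'Y' from pos 1. Output: "NYYYY"
Token 6: literal('E'). Output: "NYYYYE"
Token 7: backref(off=4, len=1). Copied 'Y' from pos 2. Output: "NYYYYEY"
Token 8: backref(off=6, len=5). Copied 'YYYYE' from pos 1. Output: "NYYYYEYYYYYE"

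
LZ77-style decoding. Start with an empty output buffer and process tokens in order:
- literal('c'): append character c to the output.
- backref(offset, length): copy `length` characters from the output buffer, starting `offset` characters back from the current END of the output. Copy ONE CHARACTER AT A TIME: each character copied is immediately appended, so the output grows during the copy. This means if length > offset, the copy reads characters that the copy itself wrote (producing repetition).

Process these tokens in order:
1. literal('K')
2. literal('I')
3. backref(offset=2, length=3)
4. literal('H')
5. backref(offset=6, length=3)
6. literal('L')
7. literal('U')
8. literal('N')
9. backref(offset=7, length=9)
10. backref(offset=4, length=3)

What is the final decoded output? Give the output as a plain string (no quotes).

Answer: KIKIKHKIKLUNHKIKLUNHKUNH

Derivation:
Token 1: literal('K'). Output: "K"
Token 2: literal('I'). Output: "KI"
Token 3: backref(off=2, len=3) (overlapping!). Copied 'KIK' from pos 0. Output: "KIKIK"
Token 4: literal('H'). Output: "KIKIKH"
Token 5: backref(off=6, len=3). Copied 'KIK' from pos 0. Output: "KIKIKHKIK"
Token 6: literal('L'). Output: "KIKIKHKIKL"
Token 7: literal('U'). Output: "KIKIKHKIKLU"
Token 8: literal('N'). Output: "KIKIKHKIKLUN"
Token 9: backref(off=7, len=9) (overlapping!). Copied 'HKIKLUNHK' from pos 5. Output: "KIKIKHKIKLUNHKIKLUNHK"
Token 10: backref(off=4, len=3). Copied 'UNH' from pos 17. Output: "KIKIKHKIKLUNHKIKLUNHKUNH"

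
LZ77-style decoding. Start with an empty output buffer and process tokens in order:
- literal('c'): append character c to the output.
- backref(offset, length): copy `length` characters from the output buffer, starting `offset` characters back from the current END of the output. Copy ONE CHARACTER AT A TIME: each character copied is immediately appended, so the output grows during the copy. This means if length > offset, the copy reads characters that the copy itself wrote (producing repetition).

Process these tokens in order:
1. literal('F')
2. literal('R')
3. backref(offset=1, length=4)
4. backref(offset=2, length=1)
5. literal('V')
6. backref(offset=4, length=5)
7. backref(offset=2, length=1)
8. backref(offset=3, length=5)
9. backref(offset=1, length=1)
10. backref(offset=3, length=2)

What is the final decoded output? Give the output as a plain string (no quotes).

Answer: FRRRRRRVRRRVRVVRVVRRVR

Derivation:
Token 1: literal('F'). Output: "F"
Token 2: literal('R'). Output: "FR"
Token 3: backref(off=1, len=4) (overlapping!). Copied 'RRRR' from pos 1. Output: "FRRRRR"
Token 4: backref(off=2, len=1). Copied 'R' from pos 4. Output: "FRRRRRR"
Token 5: literal('V'). Output: "FRRRRRRV"
Token 6: backref(off=4, len=5) (overlapping!). Copied 'RRRVR' from pos 4. Output: "FRRRRRRVRRRVR"
Token 7: backref(off=2, len=1). Copied 'V' from pos 11. Output: "FRRRRRRVRRRVRV"
Token 8: backref(off=3, len=5) (overlapping!). Copied 'VRVVR' from pos 11. Output: "FRRRRRRVRRRVRVVRVVR"
Token 9: backref(off=1, len=1). Copied 'R' from pos 18. Output: "FRRRRRRVRRRVRVVRVVRR"
Token 10: backref(off=3, len=2). Copied 'VR' from pos 17. Output: "FRRRRRRVRRRVRVVRVVRRVR"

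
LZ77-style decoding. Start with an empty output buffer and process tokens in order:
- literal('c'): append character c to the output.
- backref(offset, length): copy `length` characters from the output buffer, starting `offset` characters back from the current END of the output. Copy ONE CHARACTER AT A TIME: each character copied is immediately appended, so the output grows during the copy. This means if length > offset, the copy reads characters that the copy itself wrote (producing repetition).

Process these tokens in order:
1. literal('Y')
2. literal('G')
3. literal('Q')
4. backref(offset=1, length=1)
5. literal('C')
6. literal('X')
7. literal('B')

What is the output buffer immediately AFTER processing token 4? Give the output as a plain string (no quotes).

Answer: YGQQ

Derivation:
Token 1: literal('Y'). Output: "Y"
Token 2: literal('G'). Output: "YG"
Token 3: literal('Q'). Output: "YGQ"
Token 4: backref(off=1, len=1). Copied 'Q' from pos 2. Output: "YGQQ"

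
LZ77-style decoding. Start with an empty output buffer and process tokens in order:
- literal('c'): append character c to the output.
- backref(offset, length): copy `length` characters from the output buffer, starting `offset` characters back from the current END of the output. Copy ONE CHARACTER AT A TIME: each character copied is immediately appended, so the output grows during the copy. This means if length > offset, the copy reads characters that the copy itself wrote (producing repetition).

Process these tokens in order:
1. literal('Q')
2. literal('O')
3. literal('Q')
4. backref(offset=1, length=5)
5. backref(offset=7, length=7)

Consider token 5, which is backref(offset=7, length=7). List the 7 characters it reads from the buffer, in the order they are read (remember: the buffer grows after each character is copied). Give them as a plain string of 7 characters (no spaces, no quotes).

Answer: OQQQQQQ

Derivation:
Token 1: literal('Q'). Output: "Q"
Token 2: literal('O'). Output: "QO"
Token 3: literal('Q'). Output: "QOQ"
Token 4: backref(off=1, len=5) (overlapping!). Copied 'QQQQQ' from pos 2. Output: "QOQQQQQQ"
Token 5: backref(off=7, len=7). Buffer before: "QOQQQQQQ" (len 8)
  byte 1: read out[1]='O', append. Buffer now: "QOQQQQQQO"
  byte 2: read out[2]='Q', append. Buffer now: "QOQQQQQQOQ"
  byte 3: read out[3]='Q', append. Buffer now: "QOQQQQQQOQQ"
  byte 4: read out[4]='Q', append. Buffer now: "QOQQQQQQOQQQ"
  byte 5: read out[5]='Q', append. Buffer now: "QOQQQQQQOQQQQ"
  byte 6: read out[6]='Q', append. Buffer now: "QOQQQQQQOQQQQQ"
  byte 7: read out[7]='Q', append. Buffer now: "QOQQQQQQOQQQQQQ"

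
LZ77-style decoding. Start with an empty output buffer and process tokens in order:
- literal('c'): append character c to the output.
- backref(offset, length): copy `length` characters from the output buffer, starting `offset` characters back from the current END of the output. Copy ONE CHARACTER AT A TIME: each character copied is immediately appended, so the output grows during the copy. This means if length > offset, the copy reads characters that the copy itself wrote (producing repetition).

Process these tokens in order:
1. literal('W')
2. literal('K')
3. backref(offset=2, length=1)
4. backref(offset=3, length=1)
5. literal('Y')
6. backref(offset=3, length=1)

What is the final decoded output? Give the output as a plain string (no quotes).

Token 1: literal('W'). Output: "W"
Token 2: literal('K'). Output: "WK"
Token 3: backref(off=2, len=1). Copied 'W' from pos 0. Output: "WKW"
Token 4: backref(off=3, len=1). Copied 'W' from pos 0. Output: "WKWW"
Token 5: literal('Y'). Output: "WKWWY"
Token 6: backref(off=3, len=1). Copied 'W' from pos 2. Output: "WKWWYW"

Answer: WKWWYW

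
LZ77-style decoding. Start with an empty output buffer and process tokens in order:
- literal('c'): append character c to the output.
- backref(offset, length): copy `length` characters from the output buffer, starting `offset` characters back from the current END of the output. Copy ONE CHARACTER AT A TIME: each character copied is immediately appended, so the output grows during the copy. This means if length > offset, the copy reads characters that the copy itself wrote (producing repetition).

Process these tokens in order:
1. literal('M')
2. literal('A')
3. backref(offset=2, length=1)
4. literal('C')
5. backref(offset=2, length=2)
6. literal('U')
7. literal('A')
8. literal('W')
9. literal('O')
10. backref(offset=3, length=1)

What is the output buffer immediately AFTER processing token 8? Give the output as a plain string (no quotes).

Token 1: literal('M'). Output: "M"
Token 2: literal('A'). Output: "MA"
Token 3: backref(off=2, len=1). Copied 'M' from pos 0. Output: "MAM"
Token 4: literal('C'). Output: "MAMC"
Token 5: backref(off=2, len=2). Copied 'MC' from pos 2. Output: "MAMCMC"
Token 6: literal('U'). Output: "MAMCMCU"
Token 7: literal('A'). Output: "MAMCMCUA"
Token 8: literal('W'). Output: "MAMCMCUAW"

Answer: MAMCMCUAW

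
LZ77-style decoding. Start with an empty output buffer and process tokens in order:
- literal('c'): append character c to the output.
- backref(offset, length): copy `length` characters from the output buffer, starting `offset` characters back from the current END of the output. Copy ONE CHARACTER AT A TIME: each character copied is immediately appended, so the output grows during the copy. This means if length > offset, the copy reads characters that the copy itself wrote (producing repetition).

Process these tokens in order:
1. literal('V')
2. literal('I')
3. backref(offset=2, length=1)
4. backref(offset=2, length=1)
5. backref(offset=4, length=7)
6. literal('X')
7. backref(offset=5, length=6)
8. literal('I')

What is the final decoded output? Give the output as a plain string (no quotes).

Answer: VIVIVIVIVIVXIVIVXII

Derivation:
Token 1: literal('V'). Output: "V"
Token 2: literal('I'). Output: "VI"
Token 3: backref(off=2, len=1). Copied 'V' from pos 0. Output: "VIV"
Token 4: backref(off=2, len=1). Copied 'I' from pos 1. Output: "VIVI"
Token 5: backref(off=4, len=7) (overlapping!). Copied 'VIVIVIV' from pos 0. Output: "VIVIVIVIVIV"
Token 6: literal('X'). Output: "VIVIVIVIVIVX"
Token 7: backref(off=5, len=6) (overlapping!). Copied 'IVIVXI' from pos 7. Output: "VIVIVIVIVIVXIVIVXI"
Token 8: literal('I'). Output: "VIVIVIVIVIVXIVIVXII"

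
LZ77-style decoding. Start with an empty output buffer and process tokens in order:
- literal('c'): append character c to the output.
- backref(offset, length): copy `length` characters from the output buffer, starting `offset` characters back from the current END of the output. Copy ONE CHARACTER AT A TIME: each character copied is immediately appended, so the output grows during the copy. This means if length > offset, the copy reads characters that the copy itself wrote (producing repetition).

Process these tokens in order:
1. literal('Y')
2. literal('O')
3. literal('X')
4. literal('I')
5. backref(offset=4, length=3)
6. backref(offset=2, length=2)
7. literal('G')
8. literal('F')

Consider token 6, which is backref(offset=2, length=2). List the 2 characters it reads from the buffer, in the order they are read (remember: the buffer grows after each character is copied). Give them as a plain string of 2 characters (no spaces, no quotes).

Token 1: literal('Y'). Output: "Y"
Token 2: literal('O'). Output: "YO"
Token 3: literal('X'). Output: "YOX"
Token 4: literal('I'). Output: "YOXI"
Token 5: backref(off=4, len=3). Copied 'YOX' from pos 0. Output: "YOXIYOX"
Token 6: backref(off=2, len=2). Buffer before: "YOXIYOX" (len 7)
  byte 1: read out[5]='O', append. Buffer now: "YOXIYOXO"
  byte 2: read out[6]='X', append. Buffer now: "YOXIYOXOX"

Answer: OX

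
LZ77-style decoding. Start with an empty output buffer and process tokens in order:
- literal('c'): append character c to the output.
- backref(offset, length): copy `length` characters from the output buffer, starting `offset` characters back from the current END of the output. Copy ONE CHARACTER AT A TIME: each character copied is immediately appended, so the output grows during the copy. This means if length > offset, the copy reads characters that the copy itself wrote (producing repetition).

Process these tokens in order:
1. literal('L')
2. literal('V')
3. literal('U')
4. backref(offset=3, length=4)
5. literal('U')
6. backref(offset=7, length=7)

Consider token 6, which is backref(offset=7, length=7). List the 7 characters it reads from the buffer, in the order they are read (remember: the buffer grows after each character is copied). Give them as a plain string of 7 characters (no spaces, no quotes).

Token 1: literal('L'). Output: "L"
Token 2: literal('V'). Output: "LV"
Token 3: literal('U'). Output: "LVU"
Token 4: backref(off=3, len=4) (overlapping!). Copied 'LVUL' from pos 0. Output: "LVULVUL"
Token 5: literal('U'). Output: "LVULVULU"
Token 6: backref(off=7, len=7). Buffer before: "LVULVULU" (len 8)
  byte 1: read out[1]='V', append. Buffer now: "LVULVULUV"
  byte 2: read out[2]='U', append. Buffer now: "LVULVULUVU"
  byte 3: read out[3]='L', append. Buffer now: "LVULVULUVUL"
  byte 4: read out[4]='V', append. Buffer now: "LVULVULUVULV"
  byte 5: read out[5]='U', append. Buffer now: "LVULVULUVULVU"
  byte 6: read out[6]='L', append. Buffer now: "LVULVULUVULVUL"
  byte 7: read out[7]='U', append. Buffer now: "LVULVULUVULVULU"

Answer: VULVULU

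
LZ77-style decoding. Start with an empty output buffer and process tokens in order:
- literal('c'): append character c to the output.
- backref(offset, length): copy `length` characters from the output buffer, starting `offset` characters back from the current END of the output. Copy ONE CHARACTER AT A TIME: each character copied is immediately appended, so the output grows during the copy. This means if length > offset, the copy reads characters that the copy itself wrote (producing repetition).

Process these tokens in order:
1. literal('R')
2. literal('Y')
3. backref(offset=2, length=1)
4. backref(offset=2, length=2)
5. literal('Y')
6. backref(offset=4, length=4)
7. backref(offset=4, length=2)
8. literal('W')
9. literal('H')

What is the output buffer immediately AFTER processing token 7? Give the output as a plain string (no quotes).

Token 1: literal('R'). Output: "R"
Token 2: literal('Y'). Output: "RY"
Token 3: backref(off=2, len=1). Copied 'R' from pos 0. Output: "RYR"
Token 4: backref(off=2, len=2). Copied 'YR' from pos 1. Output: "RYRYR"
Token 5: literal('Y'). Output: "RYRYRY"
Token 6: backref(off=4, len=4). Copied 'RYRY' from pos 2. Output: "RYRYRYRYRY"
Token 7: backref(off=4, len=2). Copied 'RY' from pos 6. Output: "RYRYRYRYRYRY"

Answer: RYRYRYRYRYRY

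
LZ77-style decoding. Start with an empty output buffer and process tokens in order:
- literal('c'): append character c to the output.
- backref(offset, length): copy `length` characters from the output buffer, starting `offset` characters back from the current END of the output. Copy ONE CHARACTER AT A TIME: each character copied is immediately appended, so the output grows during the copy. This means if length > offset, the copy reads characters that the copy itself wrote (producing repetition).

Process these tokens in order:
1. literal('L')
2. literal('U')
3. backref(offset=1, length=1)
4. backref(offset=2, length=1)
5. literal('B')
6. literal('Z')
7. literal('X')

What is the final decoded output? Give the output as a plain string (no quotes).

Answer: LUUUBZX

Derivation:
Token 1: literal('L'). Output: "L"
Token 2: literal('U'). Output: "LU"
Token 3: backref(off=1, len=1). Copied 'U' from pos 1. Output: "LUU"
Token 4: backref(off=2, len=1). Copied 'U' from pos 1. Output: "LUUU"
Token 5: literal('B'). Output: "LUUUB"
Token 6: literal('Z'). Output: "LUUUBZ"
Token 7: literal('X'). Output: "LUUUBZX"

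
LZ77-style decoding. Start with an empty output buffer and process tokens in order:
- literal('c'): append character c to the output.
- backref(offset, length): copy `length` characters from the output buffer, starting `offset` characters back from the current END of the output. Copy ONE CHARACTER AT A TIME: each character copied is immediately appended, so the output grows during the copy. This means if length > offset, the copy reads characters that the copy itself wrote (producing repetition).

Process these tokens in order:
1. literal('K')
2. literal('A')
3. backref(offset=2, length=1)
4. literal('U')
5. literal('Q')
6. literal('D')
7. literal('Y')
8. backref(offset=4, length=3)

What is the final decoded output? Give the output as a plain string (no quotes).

Answer: KAKUQDYUQD

Derivation:
Token 1: literal('K'). Output: "K"
Token 2: literal('A'). Output: "KA"
Token 3: backref(off=2, len=1). Copied 'K' from pos 0. Output: "KAK"
Token 4: literal('U'). Output: "KAKU"
Token 5: literal('Q'). Output: "KAKUQ"
Token 6: literal('D'). Output: "KAKUQD"
Token 7: literal('Y'). Output: "KAKUQDY"
Token 8: backref(off=4, len=3). Copied 'UQD' from pos 3. Output: "KAKUQDYUQD"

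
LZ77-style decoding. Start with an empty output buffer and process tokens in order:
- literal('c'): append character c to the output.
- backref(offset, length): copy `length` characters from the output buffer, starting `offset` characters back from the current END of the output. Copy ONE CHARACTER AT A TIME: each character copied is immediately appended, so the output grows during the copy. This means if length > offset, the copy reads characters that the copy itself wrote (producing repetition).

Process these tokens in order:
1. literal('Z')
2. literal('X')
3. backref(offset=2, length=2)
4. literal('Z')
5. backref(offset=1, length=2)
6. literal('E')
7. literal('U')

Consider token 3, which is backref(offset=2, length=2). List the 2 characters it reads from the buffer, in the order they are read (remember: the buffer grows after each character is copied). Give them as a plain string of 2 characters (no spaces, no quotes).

Answer: ZX

Derivation:
Token 1: literal('Z'). Output: "Z"
Token 2: literal('X'). Output: "ZX"
Token 3: backref(off=2, len=2). Buffer before: "ZX" (len 2)
  byte 1: read out[0]='Z', append. Buffer now: "ZXZ"
  byte 2: read out[1]='X', append. Buffer now: "ZXZX"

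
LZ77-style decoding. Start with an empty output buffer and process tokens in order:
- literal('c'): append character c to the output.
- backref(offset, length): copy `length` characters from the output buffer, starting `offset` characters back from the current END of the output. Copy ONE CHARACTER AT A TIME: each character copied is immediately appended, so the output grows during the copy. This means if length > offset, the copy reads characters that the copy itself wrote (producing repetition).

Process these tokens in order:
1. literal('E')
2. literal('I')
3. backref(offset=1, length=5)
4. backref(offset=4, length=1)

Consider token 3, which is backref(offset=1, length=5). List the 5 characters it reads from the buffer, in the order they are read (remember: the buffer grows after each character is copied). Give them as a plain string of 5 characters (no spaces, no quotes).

Answer: IIIII

Derivation:
Token 1: literal('E'). Output: "E"
Token 2: literal('I'). Output: "EI"
Token 3: backref(off=1, len=5). Buffer before: "EI" (len 2)
  byte 1: read out[1]='I', append. Buffer now: "EII"
  byte 2: read out[2]='I', append. Buffer now: "EIII"
  byte 3: read out[3]='I', append. Buffer now: "EIIII"
  byte 4: read out[4]='I', append. Buffer now: "EIIIII"
  byte 5: read out[5]='I', append. Buffer now: "EIIIIII"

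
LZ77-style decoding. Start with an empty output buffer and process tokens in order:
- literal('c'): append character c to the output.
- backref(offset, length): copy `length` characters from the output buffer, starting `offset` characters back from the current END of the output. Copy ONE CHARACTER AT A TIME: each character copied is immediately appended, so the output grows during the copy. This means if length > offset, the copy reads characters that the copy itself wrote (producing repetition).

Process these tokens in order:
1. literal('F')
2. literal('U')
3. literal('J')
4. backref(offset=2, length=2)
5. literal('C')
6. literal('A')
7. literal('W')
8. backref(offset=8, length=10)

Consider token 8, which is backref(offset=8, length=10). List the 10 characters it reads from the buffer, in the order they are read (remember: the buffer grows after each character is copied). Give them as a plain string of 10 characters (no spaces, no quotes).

Answer: FUJUJCAWFU

Derivation:
Token 1: literal('F'). Output: "F"
Token 2: literal('U'). Output: "FU"
Token 3: literal('J'). Output: "FUJ"
Token 4: backref(off=2, len=2). Copied 'UJ' from pos 1. Output: "FUJUJ"
Token 5: literal('C'). Output: "FUJUJC"
Token 6: literal('A'). Output: "FUJUJCA"
Token 7: literal('W'). Output: "FUJUJCAW"
Token 8: backref(off=8, len=10). Buffer before: "FUJUJCAW" (len 8)
  byte 1: read out[0]='F', append. Buffer now: "FUJUJCAWF"
  byte 2: read out[1]='U', append. Buffer now: "FUJUJCAWFU"
  byte 3: read out[2]='J', append. Buffer now: "FUJUJCAWFUJ"
  byte 4: read out[3]='U', append. Buffer now: "FUJUJCAWFUJU"
  byte 5: read out[4]='J', append. Buffer now: "FUJUJCAWFUJUJ"
  byte 6: read out[5]='C', append. Buffer now: "FUJUJCAWFUJUJC"
  byte 7: read out[6]='A', append. Buffer now: "FUJUJCAWFUJUJCA"
  byte 8: read out[7]='W', append. Buffer now: "FUJUJCAWFUJUJCAW"
  byte 9: read out[8]='F', append. Buffer now: "FUJUJCAWFUJUJCAWF"
  byte 10: read out[9]='U', append. Buffer now: "FUJUJCAWFUJUJCAWFU"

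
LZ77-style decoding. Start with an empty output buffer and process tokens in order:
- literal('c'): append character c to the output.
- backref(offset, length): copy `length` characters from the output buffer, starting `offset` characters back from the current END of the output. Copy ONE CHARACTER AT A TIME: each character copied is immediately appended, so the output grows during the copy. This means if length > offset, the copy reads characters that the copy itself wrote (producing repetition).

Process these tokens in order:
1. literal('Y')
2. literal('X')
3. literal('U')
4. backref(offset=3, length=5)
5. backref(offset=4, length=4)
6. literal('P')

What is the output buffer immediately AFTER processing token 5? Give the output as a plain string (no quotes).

Answer: YXUYXUYXXUYX

Derivation:
Token 1: literal('Y'). Output: "Y"
Token 2: literal('X'). Output: "YX"
Token 3: literal('U'). Output: "YXU"
Token 4: backref(off=3, len=5) (overlapping!). Copied 'YXUYX' from pos 0. Output: "YXUYXUYX"
Token 5: backref(off=4, len=4). Copied 'XUYX' from pos 4. Output: "YXUYXUYXXUYX"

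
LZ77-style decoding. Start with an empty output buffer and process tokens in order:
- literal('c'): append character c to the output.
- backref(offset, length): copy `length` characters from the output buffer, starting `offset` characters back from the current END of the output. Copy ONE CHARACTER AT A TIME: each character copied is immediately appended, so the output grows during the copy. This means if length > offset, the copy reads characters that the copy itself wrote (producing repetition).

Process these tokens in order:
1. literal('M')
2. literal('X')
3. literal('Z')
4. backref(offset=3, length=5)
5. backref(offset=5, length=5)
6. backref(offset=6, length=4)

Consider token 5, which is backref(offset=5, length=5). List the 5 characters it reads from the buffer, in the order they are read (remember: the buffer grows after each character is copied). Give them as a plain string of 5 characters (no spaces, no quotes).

Answer: MXZMX

Derivation:
Token 1: literal('M'). Output: "M"
Token 2: literal('X'). Output: "MX"
Token 3: literal('Z'). Output: "MXZ"
Token 4: backref(off=3, len=5) (overlapping!). Copied 'MXZMX' from pos 0. Output: "MXZMXZMX"
Token 5: backref(off=5, len=5). Buffer before: "MXZMXZMX" (len 8)
  byte 1: read out[3]='M', append. Buffer now: "MXZMXZMXM"
  byte 2: read out[4]='X', append. Buffer now: "MXZMXZMXMX"
  byte 3: read out[5]='Z', append. Buffer now: "MXZMXZMXMXZ"
  byte 4: read out[6]='M', append. Buffer now: "MXZMXZMXMXZM"
  byte 5: read out[7]='X', append. Buffer now: "MXZMXZMXMXZMX"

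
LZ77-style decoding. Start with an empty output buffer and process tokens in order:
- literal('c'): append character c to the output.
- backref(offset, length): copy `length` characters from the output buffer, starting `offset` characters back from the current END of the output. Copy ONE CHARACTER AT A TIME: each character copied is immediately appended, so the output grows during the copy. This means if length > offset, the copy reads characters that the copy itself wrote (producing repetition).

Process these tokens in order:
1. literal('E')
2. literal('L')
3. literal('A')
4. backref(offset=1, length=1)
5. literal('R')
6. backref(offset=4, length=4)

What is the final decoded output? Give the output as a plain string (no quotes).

Answer: ELAARLAAR

Derivation:
Token 1: literal('E'). Output: "E"
Token 2: literal('L'). Output: "EL"
Token 3: literal('A'). Output: "ELA"
Token 4: backref(off=1, len=1). Copied 'A' from pos 2. Output: "ELAA"
Token 5: literal('R'). Output: "ELAAR"
Token 6: backref(off=4, len=4). Copied 'LAAR' from pos 1. Output: "ELAARLAAR"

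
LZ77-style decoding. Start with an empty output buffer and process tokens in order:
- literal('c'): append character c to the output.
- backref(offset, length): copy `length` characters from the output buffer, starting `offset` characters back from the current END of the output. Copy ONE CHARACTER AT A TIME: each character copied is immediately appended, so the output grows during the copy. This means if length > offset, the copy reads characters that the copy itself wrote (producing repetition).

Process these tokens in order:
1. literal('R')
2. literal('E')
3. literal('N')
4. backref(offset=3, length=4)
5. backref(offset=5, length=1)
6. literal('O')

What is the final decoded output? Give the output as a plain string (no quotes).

Answer: RENRENRNO

Derivation:
Token 1: literal('R'). Output: "R"
Token 2: literal('E'). Output: "RE"
Token 3: literal('N'). Output: "REN"
Token 4: backref(off=3, len=4) (overlapping!). Copied 'RENR' from pos 0. Output: "RENRENR"
Token 5: backref(off=5, len=1). Copied 'N' from pos 2. Output: "RENRENRN"
Token 6: literal('O'). Output: "RENRENRNO"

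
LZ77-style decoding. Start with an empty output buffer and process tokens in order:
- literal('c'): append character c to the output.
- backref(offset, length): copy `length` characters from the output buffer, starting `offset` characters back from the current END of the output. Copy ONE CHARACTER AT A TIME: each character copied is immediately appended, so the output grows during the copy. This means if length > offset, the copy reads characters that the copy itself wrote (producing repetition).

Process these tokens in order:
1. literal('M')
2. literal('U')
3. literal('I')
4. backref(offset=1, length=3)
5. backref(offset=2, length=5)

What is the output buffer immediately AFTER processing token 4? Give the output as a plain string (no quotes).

Answer: MUIIII

Derivation:
Token 1: literal('M'). Output: "M"
Token 2: literal('U'). Output: "MU"
Token 3: literal('I'). Output: "MUI"
Token 4: backref(off=1, len=3) (overlapping!). Copied 'III' from pos 2. Output: "MUIIII"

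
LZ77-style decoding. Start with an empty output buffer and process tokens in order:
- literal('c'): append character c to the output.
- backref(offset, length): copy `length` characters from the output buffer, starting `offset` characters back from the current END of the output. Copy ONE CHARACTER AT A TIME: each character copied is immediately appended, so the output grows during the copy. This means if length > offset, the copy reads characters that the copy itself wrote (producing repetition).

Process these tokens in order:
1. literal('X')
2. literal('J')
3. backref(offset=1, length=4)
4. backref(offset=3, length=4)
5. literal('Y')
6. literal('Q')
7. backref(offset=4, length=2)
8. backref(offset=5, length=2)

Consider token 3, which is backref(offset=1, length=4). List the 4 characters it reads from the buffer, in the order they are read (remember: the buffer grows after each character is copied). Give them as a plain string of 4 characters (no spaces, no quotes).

Answer: JJJJ

Derivation:
Token 1: literal('X'). Output: "X"
Token 2: literal('J'). Output: "XJ"
Token 3: backref(off=1, len=4). Buffer before: "XJ" (len 2)
  byte 1: read out[1]='J', append. Buffer now: "XJJ"
  byte 2: read out[2]='J', append. Buffer now: "XJJJ"
  byte 3: read out[3]='J', append. Buffer now: "XJJJJ"
  byte 4: read out[4]='J', append. Buffer now: "XJJJJJ"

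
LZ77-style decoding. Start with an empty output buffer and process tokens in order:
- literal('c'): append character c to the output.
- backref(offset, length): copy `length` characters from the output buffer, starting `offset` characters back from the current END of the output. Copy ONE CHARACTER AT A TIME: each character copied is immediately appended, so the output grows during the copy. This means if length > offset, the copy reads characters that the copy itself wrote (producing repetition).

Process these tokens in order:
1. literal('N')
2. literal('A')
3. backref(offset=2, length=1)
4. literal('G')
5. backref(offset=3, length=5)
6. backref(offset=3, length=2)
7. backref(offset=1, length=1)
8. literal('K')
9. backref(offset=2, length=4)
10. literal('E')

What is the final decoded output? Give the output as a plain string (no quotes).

Token 1: literal('N'). Output: "N"
Token 2: literal('A'). Output: "NA"
Token 3: backref(off=2, len=1). Copied 'N' from pos 0. Output: "NAN"
Token 4: literal('G'). Output: "NANG"
Token 5: backref(off=3, len=5) (overlapping!). Copied 'ANGAN' from pos 1. Output: "NANGANGAN"
Token 6: backref(off=3, len=2). Copied 'GA' from pos 6. Output: "NANGANGANGA"
Token 7: backref(off=1, len=1). Copied 'A' from pos 10. Output: "NANGANGANGAA"
Token 8: literal('K'). Output: "NANGANGANGAAK"
Token 9: backref(off=2, len=4) (overlapping!). Copied 'AKAK' from pos 11. Output: "NANGANGANGAAKAKAK"
Token 10: literal('E'). Output: "NANGANGANGAAKAKAKE"

Answer: NANGANGANGAAKAKAKE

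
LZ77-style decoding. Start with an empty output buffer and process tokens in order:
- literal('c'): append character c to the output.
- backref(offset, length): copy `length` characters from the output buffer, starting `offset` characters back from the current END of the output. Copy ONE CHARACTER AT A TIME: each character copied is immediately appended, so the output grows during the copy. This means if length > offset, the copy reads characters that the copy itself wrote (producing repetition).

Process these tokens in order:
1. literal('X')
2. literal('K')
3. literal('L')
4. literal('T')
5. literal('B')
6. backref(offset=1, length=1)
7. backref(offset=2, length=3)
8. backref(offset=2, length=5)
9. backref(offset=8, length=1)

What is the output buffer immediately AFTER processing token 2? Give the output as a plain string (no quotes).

Token 1: literal('X'). Output: "X"
Token 2: literal('K'). Output: "XK"

Answer: XK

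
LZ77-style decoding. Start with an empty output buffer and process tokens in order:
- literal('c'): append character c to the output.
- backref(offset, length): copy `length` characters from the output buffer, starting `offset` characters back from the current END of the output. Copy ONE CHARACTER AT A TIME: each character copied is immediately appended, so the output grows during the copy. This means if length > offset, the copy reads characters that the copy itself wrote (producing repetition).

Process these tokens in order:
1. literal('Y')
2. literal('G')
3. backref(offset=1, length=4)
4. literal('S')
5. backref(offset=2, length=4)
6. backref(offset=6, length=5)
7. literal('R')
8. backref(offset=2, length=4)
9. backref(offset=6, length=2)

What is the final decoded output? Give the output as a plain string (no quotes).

Answer: YGGGGGSGSGSGSGSGRGRGRGR

Derivation:
Token 1: literal('Y'). Output: "Y"
Token 2: literal('G'). Output: "YG"
Token 3: backref(off=1, len=4) (overlapping!). Copied 'GGGG' from pos 1. Output: "YGGGGG"
Token 4: literal('S'). Output: "YGGGGGS"
Token 5: backref(off=2, len=4) (overlapping!). Copied 'GSGS' from pos 5. Output: "YGGGGGSGSGS"
Token 6: backref(off=6, len=5). Copied 'GSGSG' from pos 5. Output: "YGGGGGSGSGSGSGSG"
Token 7: literal('R'). Output: "YGGGGGSGSGSGSGSGR"
Token 8: backref(off=2, len=4) (overlapping!). Copied 'GRGR' from pos 15. Output: "YGGGGGSGSGSGSGSGRGRGR"
Token 9: backref(off=6, len=2). Copied 'GR' from pos 15. Output: "YGGGGGSGSGSGSGSGRGRGRGR"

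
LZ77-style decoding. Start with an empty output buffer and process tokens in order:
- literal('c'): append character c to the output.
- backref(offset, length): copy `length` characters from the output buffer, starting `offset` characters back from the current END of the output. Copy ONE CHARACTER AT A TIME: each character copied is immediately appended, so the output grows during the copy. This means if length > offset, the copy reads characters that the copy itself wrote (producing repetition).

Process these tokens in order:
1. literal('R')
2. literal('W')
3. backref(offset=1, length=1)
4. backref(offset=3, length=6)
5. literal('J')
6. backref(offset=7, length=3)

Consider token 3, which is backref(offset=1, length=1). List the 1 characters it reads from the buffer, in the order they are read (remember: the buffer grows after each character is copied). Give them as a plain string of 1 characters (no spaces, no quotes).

Token 1: literal('R'). Output: "R"
Token 2: literal('W'). Output: "RW"
Token 3: backref(off=1, len=1). Buffer before: "RW" (len 2)
  byte 1: read out[1]='W', append. Buffer now: "RWW"

Answer: W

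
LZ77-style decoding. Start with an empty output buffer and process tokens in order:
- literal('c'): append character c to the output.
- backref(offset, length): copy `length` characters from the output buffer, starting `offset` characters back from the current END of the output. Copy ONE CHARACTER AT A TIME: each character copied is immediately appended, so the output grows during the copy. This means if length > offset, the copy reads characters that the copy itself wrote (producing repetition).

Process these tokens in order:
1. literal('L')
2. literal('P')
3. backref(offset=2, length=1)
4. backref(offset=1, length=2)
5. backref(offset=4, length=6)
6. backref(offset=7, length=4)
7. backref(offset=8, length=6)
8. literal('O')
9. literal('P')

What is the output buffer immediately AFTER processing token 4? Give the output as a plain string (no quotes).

Answer: LPLLL

Derivation:
Token 1: literal('L'). Output: "L"
Token 2: literal('P'). Output: "LP"
Token 3: backref(off=2, len=1). Copied 'L' from pos 0. Output: "LPL"
Token 4: backref(off=1, len=2) (overlapping!). Copied 'LL' from pos 2. Output: "LPLLL"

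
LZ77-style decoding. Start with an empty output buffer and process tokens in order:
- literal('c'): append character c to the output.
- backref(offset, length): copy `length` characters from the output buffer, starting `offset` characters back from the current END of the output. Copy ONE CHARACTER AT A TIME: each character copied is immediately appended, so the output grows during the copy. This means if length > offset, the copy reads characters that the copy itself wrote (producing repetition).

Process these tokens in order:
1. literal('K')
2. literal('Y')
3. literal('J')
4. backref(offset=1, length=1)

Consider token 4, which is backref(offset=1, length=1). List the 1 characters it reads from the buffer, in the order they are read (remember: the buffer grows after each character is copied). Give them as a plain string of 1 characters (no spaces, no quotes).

Answer: J

Derivation:
Token 1: literal('K'). Output: "K"
Token 2: literal('Y'). Output: "KY"
Token 3: literal('J'). Output: "KYJ"
Token 4: backref(off=1, len=1). Buffer before: "KYJ" (len 3)
  byte 1: read out[2]='J', append. Buffer now: "KYJJ"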